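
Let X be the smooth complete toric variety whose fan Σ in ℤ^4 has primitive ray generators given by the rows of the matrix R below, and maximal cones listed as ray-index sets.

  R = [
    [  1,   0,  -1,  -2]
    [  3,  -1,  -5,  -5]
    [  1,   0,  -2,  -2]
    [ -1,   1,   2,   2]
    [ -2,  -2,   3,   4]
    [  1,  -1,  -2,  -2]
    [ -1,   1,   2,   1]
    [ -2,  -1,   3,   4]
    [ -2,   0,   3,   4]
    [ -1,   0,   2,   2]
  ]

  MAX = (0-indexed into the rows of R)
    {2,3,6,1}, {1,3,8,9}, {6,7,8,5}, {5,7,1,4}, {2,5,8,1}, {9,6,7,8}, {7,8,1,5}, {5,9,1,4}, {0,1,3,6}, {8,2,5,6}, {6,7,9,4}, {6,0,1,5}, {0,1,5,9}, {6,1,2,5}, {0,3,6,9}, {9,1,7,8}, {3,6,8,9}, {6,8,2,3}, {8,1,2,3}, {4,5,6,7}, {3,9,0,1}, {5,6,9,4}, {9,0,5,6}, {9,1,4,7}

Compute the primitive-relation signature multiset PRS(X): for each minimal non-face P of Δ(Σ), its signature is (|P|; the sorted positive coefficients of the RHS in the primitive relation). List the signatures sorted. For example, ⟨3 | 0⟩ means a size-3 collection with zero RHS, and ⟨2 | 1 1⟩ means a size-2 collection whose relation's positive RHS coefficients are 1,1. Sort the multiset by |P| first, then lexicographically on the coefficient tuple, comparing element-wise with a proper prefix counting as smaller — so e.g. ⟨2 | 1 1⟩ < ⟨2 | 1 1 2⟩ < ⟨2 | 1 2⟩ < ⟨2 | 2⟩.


Primitive collections (17):

  • {2,9}:  v_{2} + v_{9} = 0  →  sig = ⟨2 | 0⟩
  • {3,5}:  v_{3} + v_{5} = 0  →  sig = ⟨2 | 0⟩
  • {0,8}:  v_{0} + v_{8} = v_{9}  →  sig = ⟨2 | 1⟩
  • {0,2}:  v_{0} + v_{2} = v_{1} + v_{6}  →  sig = ⟨2 | 1 1⟩
  • {2,4}:  v_{2} + v_{4} = v_{5} + v_{7}  →  sig = ⟨2 | 1 1⟩
  • {2,7}:  v_{2} + v_{7} = v_{5} + v_{8}  →  sig = ⟨2 | 1 1⟩
  • {3,4}:  v_{3} + v_{4} = v_{7} + v_{9}  →  sig = ⟨2 | 1 1⟩
  • {3,7}:  v_{3} + v_{7} = v_{8} + v_{9}  →  sig = ⟨2 | 1 1⟩
  • {0,7}:  v_{0} + v_{7} = v_{5} + 2·v_{9}  →  sig = ⟨2 | 1 2⟩
  • {4,8}:  v_{4} + v_{8} = 2·v_{7}  →  sig = ⟨2 | 2⟩
  • {0,4}:  v_{0} + v_{4} = 2·v_{5} + 3·v_{9}  →  sig = ⟨2 | 2 3⟩
  • {1,6,8}:  v_{1} + v_{6} + v_{8} = 0  →  sig = ⟨3 | 0⟩
  • {1,6,9}:  v_{1} + v_{6} + v_{9} = v_{0}  →  sig = ⟨3 | 1⟩
  • {5,7,9}:  v_{5} + v_{7} + v_{9} = v_{4}  →  sig = ⟨3 | 1⟩
  • {5,8,9}:  v_{5} + v_{8} + v_{9} = v_{7}  →  sig = ⟨3 | 1⟩
  • {1,6,7}:  v_{1} + v_{6} + v_{7} = v_{5} + v_{9}  →  sig = ⟨3 | 1 1⟩
  • {1,4,6}:  v_{1} + v_{4} + v_{6} = 2·v_{5} + 2·v_{9}  →  sig = ⟨3 | 2 2⟩

Signatures (|P|; sorted positive RHS coefficients), sorted:
[⟨2 | 0⟩, ⟨2 | 0⟩, ⟨2 | 1⟩, ⟨2 | 1 1⟩, ⟨2 | 1 1⟩, ⟨2 | 1 1⟩, ⟨2 | 1 1⟩, ⟨2 | 1 1⟩, ⟨2 | 1 2⟩, ⟨2 | 2⟩, ⟨2 | 2 3⟩, ⟨3 | 0⟩, ⟨3 | 1⟩, ⟨3 | 1⟩, ⟨3 | 1⟩, ⟨3 | 1 1⟩, ⟨3 | 2 2⟩]


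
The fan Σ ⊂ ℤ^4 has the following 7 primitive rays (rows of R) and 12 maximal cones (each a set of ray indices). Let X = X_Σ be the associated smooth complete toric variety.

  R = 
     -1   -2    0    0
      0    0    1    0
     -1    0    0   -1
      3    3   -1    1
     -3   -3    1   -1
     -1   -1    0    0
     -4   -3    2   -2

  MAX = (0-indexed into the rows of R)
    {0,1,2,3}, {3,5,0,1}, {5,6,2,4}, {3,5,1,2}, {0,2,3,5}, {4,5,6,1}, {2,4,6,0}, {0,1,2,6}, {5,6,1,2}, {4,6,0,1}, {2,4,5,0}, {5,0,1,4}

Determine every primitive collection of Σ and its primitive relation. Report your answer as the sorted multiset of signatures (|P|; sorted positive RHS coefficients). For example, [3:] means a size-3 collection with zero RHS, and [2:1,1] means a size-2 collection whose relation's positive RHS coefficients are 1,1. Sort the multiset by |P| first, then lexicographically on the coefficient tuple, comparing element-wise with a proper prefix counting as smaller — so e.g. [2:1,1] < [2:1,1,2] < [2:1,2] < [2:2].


|primitive collections| = 5. Relations:

  P = {3,4}:  v_{3} + v_{4} = 0  →  sig = [2:]
  P = {3,6}:  v_{3} + v_{6} = v_{1} + v_{2}  →  sig = [2:1,1]
  P = {1,2,4}:  v_{1} + v_{2} + v_{4} = v_{6}  →  sig = [3:1]
  P = {0,5,6}:  v_{0} + v_{5} + v_{6} = 2·v_{4}  →  sig = [3:2]
  P = {0,1,2,5}:  v_{0} + v_{1} + v_{2} + v_{5} = v_{4}  →  sig = [4:1]

Signatures (|P|; sorted positive RHS coefficients), sorted:
    [2:]
    [2:1,1]
    [3:1]
    [3:2]
    [4:1]


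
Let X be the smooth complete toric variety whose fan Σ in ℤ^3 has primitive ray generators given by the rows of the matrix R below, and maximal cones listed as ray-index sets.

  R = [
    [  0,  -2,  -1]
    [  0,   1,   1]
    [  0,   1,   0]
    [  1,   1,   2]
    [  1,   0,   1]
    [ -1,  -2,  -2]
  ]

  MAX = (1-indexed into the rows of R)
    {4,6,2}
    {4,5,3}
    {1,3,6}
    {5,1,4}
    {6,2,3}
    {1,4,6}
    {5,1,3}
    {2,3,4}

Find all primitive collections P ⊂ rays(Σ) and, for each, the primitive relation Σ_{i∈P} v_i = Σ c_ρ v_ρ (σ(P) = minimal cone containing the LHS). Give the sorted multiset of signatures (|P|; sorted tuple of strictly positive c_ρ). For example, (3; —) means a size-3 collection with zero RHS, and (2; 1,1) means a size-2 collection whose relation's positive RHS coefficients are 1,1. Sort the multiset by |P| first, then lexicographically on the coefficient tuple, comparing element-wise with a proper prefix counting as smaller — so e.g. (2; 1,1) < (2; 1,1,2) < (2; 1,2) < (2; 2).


5 minimal non-faces of Δ(Σ) (on 6 rays):

  P={2,5}:  v_{2} + v_{5} = v_{4}  ⟹  sig = (2; 1)
  P={5,6}:  v_{5} + v_{6} = v_{1}  ⟹  sig = (2; 1)
  P={1,2}:  v_{1} + v_{2} = v_{4} + v_{6}  ⟹  sig = (2; 1,1)
  P={3,4,6}:  v_{3} + v_{4} + v_{6} = 0  ⟹  sig = (3; —)
  P={1,3,4}:  v_{1} + v_{3} + v_{4} = v_{5}  ⟹  sig = (3; 1)

so the primitive-relation signature multiset is
{ (2; 1) ×2,  (2; 1,1),  (3; —),  (3; 1) }


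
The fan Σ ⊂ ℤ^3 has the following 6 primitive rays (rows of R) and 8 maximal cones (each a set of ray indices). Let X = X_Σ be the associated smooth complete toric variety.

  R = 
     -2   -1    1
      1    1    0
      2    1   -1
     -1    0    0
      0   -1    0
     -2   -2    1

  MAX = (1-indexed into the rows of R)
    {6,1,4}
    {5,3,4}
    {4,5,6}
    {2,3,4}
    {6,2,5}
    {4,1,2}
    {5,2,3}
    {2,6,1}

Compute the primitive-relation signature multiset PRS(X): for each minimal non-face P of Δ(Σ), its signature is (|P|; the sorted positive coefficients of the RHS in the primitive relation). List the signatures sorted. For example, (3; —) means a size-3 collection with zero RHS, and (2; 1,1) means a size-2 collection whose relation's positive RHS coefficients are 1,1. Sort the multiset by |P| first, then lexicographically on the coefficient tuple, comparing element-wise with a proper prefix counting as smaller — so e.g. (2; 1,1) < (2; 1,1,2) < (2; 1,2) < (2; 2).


Σ has 5 primitive collections:

  P={1,3}:  v_{1} + v_{3} = 0  ⇒ sig = (2; —)
  P={1,5}:  v_{1} + v_{5} = v_{6}  ⇒ sig = (2; 1)
  P={3,6}:  v_{3} + v_{6} = v_{5}  ⇒ sig = (2; 1)
  P={2,4,5}:  v_{2} + v_{4} + v_{5} = 0  ⇒ sig = (3; —)
  P={2,4,6}:  v_{2} + v_{4} + v_{6} = v_{1}  ⇒ sig = (3; 1)

Signatures (|P|; sorted positive RHS coefficients), sorted:
    |P|=2: 3 collections, coeffs (), (1), (1)
    |P|=3: 2 collections, coeffs (), (1)


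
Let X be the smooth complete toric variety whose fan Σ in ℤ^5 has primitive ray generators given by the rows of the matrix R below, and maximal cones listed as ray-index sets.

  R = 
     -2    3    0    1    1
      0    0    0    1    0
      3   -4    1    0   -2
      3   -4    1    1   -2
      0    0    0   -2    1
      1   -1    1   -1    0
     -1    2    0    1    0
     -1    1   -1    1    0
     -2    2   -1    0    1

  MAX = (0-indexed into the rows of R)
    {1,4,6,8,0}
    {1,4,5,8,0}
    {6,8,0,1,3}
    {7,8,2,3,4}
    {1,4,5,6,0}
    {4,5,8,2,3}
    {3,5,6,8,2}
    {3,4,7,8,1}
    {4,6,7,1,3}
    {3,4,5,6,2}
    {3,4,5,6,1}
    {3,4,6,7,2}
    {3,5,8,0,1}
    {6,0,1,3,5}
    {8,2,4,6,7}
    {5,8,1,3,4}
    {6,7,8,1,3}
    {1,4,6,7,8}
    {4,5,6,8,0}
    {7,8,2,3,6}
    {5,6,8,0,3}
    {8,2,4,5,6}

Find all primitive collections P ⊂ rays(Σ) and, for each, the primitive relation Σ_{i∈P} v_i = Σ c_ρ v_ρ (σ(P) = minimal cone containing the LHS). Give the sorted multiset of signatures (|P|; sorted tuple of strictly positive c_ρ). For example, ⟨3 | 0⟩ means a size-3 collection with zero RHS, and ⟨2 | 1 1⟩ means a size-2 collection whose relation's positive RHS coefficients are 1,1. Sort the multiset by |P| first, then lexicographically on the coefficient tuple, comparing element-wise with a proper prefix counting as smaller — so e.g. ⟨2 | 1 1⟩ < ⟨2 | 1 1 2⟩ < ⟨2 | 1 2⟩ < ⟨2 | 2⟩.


7 minimal non-faces of Δ(Σ) (on 9 rays):

  P = {5,7}:  v_{5} + v_{7} = 0  ⇒ sig = ⟨2 | 0⟩
  P = {1,2}:  v_{1} + v_{2} = v_{3}  ⇒ sig = ⟨2 | 1⟩
  P = {0,7}:  v_{0} + v_{7} = v_{1} + v_{6} + v_{8}  ⇒ sig = ⟨2 | 1 1 1⟩
  P = {0,2}:  v_{0} + v_{2} = v_{3} + v_{5} + v_{6} + v_{8}  ⇒ sig = ⟨2 | 1 1 1 1⟩
  P = {0,3,4}:  v_{0} + v_{3} + v_{4} = v_{1} + v_{5}  ⇒ sig = ⟨3 | 1 1⟩
  P = {3,4,6,8}:  v_{3} + v_{4} + v_{6} + v_{8} = 0  ⇒ sig = ⟨4 | 0⟩
  P = {1,5,6,8}:  v_{1} + v_{5} + v_{6} + v_{8} = v_{0}  ⇒ sig = ⟨4 | 1⟩

so the primitive-relation signature multiset is
    ⟨2 | 0⟩
    ⟨2 | 1⟩
    ⟨2 | 1 1 1⟩
    ⟨2 | 1 1 1 1⟩
    ⟨3 | 1 1⟩
    ⟨4 | 0⟩
    ⟨4 | 1⟩


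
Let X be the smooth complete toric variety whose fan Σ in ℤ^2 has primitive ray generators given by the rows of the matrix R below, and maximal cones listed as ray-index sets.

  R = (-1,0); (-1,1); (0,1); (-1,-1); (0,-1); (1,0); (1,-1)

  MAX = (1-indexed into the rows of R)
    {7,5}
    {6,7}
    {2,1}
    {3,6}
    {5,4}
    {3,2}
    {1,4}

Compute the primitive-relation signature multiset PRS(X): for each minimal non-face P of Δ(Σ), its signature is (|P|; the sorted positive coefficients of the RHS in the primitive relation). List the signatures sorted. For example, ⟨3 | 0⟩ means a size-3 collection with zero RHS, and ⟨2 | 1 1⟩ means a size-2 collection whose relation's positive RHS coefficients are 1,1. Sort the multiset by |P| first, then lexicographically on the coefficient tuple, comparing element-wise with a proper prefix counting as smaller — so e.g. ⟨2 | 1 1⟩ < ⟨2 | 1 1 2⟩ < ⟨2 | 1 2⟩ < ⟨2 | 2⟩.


Minimal non-faces — 14 found among 7 rays, 7 max cones:

  • {1,6}:  v_{1} + v_{6} = 0  ⟹  sig = ⟨2 | 0⟩
  • {2,7}:  v_{2} + v_{7} = 0  ⟹  sig = ⟨2 | 0⟩
  • {3,5}:  v_{3} + v_{5} = 0  ⟹  sig = ⟨2 | 0⟩
  • {1,3}:  v_{1} + v_{3} = v_{2}  ⟹  sig = ⟨2 | 1⟩
  • {1,5}:  v_{1} + v_{5} = v_{4}  ⟹  sig = ⟨2 | 1⟩
  • {1,7}:  v_{1} + v_{7} = v_{5}  ⟹  sig = ⟨2 | 1⟩
  • {2,5}:  v_{2} + v_{5} = v_{1}  ⟹  sig = ⟨2 | 1⟩
  • {2,6}:  v_{2} + v_{6} = v_{3}  ⟹  sig = ⟨2 | 1⟩
  • {3,4}:  v_{3} + v_{4} = v_{1}  ⟹  sig = ⟨2 | 1⟩
  • {3,7}:  v_{3} + v_{7} = v_{6}  ⟹  sig = ⟨2 | 1⟩
  • {4,6}:  v_{4} + v_{6} = v_{5}  ⟹  sig = ⟨2 | 1⟩
  • {5,6}:  v_{5} + v_{6} = v_{7}  ⟹  sig = ⟨2 | 1⟩
  • {2,4}:  v_{2} + v_{4} = 2·v_{1}  ⟹  sig = ⟨2 | 2⟩
  • {4,7}:  v_{4} + v_{7} = 2·v_{5}  ⟹  sig = ⟨2 | 2⟩

Signatures (|P|; sorted positive RHS coefficients), sorted:
    |P|=2: 14 collections, coeffs (), (), (), (1), (1), (1), (1), (1), (1), (1), (1), (1), (2), (2)


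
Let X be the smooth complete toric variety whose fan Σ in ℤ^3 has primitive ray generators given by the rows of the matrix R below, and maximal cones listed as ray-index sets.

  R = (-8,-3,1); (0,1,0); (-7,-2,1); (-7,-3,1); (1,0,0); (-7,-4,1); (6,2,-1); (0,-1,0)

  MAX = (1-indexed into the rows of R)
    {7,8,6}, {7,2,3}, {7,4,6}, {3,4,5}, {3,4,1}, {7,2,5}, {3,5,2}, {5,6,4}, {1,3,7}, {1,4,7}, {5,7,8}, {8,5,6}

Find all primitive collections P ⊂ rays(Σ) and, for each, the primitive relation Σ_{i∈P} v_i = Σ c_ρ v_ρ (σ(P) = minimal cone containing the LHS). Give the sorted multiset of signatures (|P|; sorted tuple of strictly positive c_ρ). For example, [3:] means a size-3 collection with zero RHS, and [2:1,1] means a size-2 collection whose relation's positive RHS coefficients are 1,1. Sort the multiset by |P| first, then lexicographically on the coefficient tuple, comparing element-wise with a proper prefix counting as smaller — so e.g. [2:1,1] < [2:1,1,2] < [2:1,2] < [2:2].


Σ has 14 primitive collections:

  P={2,8}:  v_{2} + v_{8} = 0 ; sig = [2:]
  P={1,5}:  v_{1} + v_{5} = v_{4} ; sig = [2:1]
  P={2,4}:  v_{2} + v_{4} = v_{3} ; sig = [2:1]
  P={2,6}:  v_{2} + v_{6} = v_{4} ; sig = [2:1]
  P={3,8}:  v_{3} + v_{8} = v_{4} ; sig = [2:1]
  P={4,8}:  v_{4} + v_{8} = v_{6} ; sig = [2:1]
  P={1,2}:  v_{1} + v_{2} = 2·v_{3} + v_{7} ; sig = [2:1,2]
  P={1,8}:  v_{1} + v_{8} = 2·v_{4} + v_{7} ; sig = [2:1,2]
  P={1,6}:  v_{1} + v_{6} = 3·v_{4} + v_{7} ; sig = [2:1,3]
  P={3,6}:  v_{3} + v_{6} = 2·v_{4} ; sig = [2:2]
  P={3,5,7}:  v_{3} + v_{5} + v_{7} = 0 ; sig = [3:]
  P={3,4,7}:  v_{3} + v_{4} + v_{7} = v_{1} ; sig = [3:1]
  P={4,5,7}:  v_{4} + v_{5} + v_{7} = v_{8} ; sig = [3:1]
  P={5,6,7}:  v_{5} + v_{6} + v_{7} = 2·v_{8} ; sig = [3:2]

so the primitive-relation signature multiset is
    [2:]
    [2:1]
    [2:1]
    [2:1]
    [2:1]
    [2:1]
    [2:1,2]
    [2:1,2]
    [2:1,3]
    [2:2]
    [3:]
    [3:1]
    [3:1]
    [3:2]


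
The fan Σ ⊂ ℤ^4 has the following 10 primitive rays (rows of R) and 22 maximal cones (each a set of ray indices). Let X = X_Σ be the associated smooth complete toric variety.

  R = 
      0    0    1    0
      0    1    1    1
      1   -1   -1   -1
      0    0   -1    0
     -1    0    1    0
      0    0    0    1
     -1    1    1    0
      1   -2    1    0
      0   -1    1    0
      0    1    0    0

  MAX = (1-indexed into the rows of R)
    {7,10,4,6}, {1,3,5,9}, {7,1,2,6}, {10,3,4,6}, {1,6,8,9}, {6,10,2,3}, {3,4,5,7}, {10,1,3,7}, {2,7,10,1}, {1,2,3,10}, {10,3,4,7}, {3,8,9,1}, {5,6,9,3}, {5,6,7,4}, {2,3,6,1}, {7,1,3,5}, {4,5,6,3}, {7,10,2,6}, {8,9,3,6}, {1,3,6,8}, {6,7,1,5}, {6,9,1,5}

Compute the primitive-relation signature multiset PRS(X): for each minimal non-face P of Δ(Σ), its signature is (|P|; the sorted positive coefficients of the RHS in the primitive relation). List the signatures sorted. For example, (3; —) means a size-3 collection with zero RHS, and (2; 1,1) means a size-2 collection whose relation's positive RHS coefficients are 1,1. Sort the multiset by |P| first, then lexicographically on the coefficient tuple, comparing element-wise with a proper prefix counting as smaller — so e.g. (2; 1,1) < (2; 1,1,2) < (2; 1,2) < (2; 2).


|primitive collections| = 18. Relations:

  P={1,4}:  v_{1} + v_{4} = 0  so sig = (2; —)
  P={5,10}:  v_{5} + v_{10} = v_{7}  so sig = (2; 1)
  P={9,10}:  v_{9} + v_{10} = v_{1}  so sig = (2; 1)
  P={2,4}:  v_{2} + v_{4} = v_{6} + v_{10}  so sig = (2; 1,1)
  P={7,8}:  v_{7} + v_{8} = v_{1} + v_{9}  so sig = (2; 1,1)
  P={7,9}:  v_{7} + v_{9} = v_{1} + v_{5}  so sig = (2; 1,1)
  P={2,5}:  v_{2} + v_{5} = v_{1} + v_{6} + v_{7}  so sig = (2; 1,1,1)
  P={4,8}:  v_{4} + v_{8} = v_{3} + v_{6} + v_{9}  so sig = (2; 1,1,1)
  P={4,9}:  v_{4} + v_{9} = v_{3} + v_{5} + v_{6}  so sig = (2; 1,1,1)
  P={8,10}:  v_{8} + v_{10} = 2·v_{1} + v_{3} + v_{6}  so sig = (2; 1,1,2)
  P={2,9}:  v_{2} + v_{9} = 2·v_{1} + v_{6}  so sig = (2; 1,2)
  P={2,8}:  v_{2} + v_{8} = 3·v_{1} + v_{3} + 2·v_{6}  so sig = (2; 1,2,3)
  P={5,8}:  v_{5} + v_{8} = 2·v_{9}  so sig = (2; 2)
  P={3,6,7}:  v_{3} + v_{6} + v_{7} = 0  so sig = (3; —)
  P={1,6,10}:  v_{1} + v_{6} + v_{10} = v_{2}  so sig = (3; 1)
  P={2,3,7}:  v_{2} + v_{3} + v_{7} = v_{1} + v_{10}  so sig = (3; 1,1)
  P={1,3,5,6}:  v_{1} + v_{3} + v_{5} + v_{6} = v_{9}  so sig = (4; 1)
  P={1,3,6,9}:  v_{1} + v_{3} + v_{6} + v_{9} = v_{8}  so sig = (4; 1)

so the primitive-relation signature multiset is
[(2; —), (2; 1), (2; 1), (2; 1,1), (2; 1,1), (2; 1,1), (2; 1,1,1), (2; 1,1,1), (2; 1,1,1), (2; 1,1,2), (2; 1,2), (2; 1,2,3), (2; 2), (3; —), (3; 1), (3; 1,1), (4; 1), (4; 1)]


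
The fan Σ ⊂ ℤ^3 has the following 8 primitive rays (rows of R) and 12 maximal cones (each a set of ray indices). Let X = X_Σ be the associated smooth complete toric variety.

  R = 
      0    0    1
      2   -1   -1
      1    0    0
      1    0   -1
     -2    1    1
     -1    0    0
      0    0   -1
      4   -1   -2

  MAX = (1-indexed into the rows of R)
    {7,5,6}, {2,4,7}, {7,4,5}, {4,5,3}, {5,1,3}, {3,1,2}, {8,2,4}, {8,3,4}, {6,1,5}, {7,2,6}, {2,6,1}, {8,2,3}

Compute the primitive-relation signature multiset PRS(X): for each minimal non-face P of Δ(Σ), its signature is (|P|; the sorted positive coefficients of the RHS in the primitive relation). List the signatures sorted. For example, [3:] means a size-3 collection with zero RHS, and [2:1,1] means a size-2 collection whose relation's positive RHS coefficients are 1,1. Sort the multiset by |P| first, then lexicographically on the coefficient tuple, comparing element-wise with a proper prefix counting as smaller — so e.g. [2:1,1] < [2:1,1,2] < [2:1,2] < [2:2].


Minimal non-faces — 11 found among 8 rays, 12 max cones:

  P = {1,7}:  v_{1} + v_{7} = 0  ⟹  sig = [2:]
  P = {2,5}:  v_{2} + v_{5} = 0  ⟹  sig = [2:]
  P = {3,6}:  v_{3} + v_{6} = 0  ⟹  sig = [2:]
  P = {1,4}:  v_{1} + v_{4} = v_{3}  ⟹  sig = [2:1]
  P = {3,7}:  v_{3} + v_{7} = v_{4}  ⟹  sig = [2:1]
  P = {4,6}:  v_{4} + v_{6} = v_{7}  ⟹  sig = [2:1]
  P = {5,8}:  v_{5} + v_{8} = v_{3} + v_{4}  ⟹  sig = [2:1,1]
  P = {6,8}:  v_{6} + v_{8} = v_{2} + v_{4}  ⟹  sig = [2:1,1]
  P = {1,8}:  v_{1} + v_{8} = v_{2} + 2·v_{3}  ⟹  sig = [2:1,2]
  P = {7,8}:  v_{7} + v_{8} = v_{2} + 2·v_{4}  ⟹  sig = [2:1,2]
  P = {2,3,4}:  v_{2} + v_{3} + v_{4} = v_{8}  ⟹  sig = [3:1]

Hence PRS(X_Σ) =
    |P|=2: 10 collections, coeffs (), (), (), (1), (1), (1), (1,1), (1,1), (1,2), (1,2)
    |P|=3: 1 collection, coeffs (1)


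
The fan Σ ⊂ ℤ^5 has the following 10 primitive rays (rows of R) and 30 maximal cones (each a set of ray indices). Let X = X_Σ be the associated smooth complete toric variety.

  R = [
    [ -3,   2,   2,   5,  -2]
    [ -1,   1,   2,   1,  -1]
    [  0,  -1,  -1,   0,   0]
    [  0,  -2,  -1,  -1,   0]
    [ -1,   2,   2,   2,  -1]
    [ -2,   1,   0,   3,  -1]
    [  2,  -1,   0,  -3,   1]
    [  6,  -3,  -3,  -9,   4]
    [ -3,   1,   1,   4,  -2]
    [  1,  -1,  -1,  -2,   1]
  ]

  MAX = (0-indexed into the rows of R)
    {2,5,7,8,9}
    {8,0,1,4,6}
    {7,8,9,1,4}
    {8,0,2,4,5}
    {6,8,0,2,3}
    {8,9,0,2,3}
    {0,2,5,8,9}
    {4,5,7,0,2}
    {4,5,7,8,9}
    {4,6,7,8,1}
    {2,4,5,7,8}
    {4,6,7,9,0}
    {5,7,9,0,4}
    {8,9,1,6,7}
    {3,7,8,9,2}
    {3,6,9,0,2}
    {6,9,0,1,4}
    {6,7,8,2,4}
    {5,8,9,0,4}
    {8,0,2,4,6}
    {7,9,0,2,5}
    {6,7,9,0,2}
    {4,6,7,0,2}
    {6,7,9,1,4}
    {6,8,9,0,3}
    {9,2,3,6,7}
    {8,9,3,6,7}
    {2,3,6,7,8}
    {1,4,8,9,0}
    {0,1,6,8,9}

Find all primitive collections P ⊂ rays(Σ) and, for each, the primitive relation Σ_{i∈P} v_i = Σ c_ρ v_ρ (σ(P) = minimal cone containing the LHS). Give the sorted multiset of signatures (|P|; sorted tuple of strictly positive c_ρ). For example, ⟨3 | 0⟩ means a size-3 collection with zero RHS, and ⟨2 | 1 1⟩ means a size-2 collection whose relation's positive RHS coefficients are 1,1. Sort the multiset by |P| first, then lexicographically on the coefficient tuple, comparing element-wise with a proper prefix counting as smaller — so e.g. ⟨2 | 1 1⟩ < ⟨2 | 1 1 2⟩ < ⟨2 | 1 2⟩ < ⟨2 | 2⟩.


12 collections generate NE(X_Σ); each relation:

  • {5,6}:  v_{5} + v_{6} = 0 — sig = ⟨2 | 0⟩
  • {1,2}:  v_{1} + v_{2} = v_{6} + v_{8} — sig = ⟨2 | 1 1⟩
  • {3,4}:  v_{3} + v_{4} = v_{6} + v_{8} — sig = ⟨2 | 1 1⟩
  • {1,5}:  v_{1} + v_{5} = v_{4} + v_{8} + v_{9} — sig = ⟨2 | 1 1 1⟩
  • {3,5}:  v_{3} + v_{5} = v_{2} + v_{8} + v_{9} — sig = ⟨2 | 1 1 1⟩
  • {1,3}:  v_{1} + v_{3} = 2·v_{6} + 2·v_{8} + v_{9} — sig = ⟨2 | 1 2 2⟩
  • {0,7,8}:  v_{0} + v_{7} + v_{8} = 0 — sig = ⟨3 | 0⟩
  • {2,4,9}:  v_{2} + v_{4} + v_{9} = 0 — sig = ⟨3 | 0⟩
  • {0,1,7}:  v_{0} + v_{1} + v_{7} = v_{4} + v_{6} + v_{9} — sig = ⟨3 | 1 1 1⟩
  • {0,3,7}:  v_{0} + v_{3} + v_{7} = v_{2} + v_{6} + v_{9} — sig = ⟨3 | 1 1 1⟩
  • {2,6,8,9}:  v_{2} + v_{6} + v_{8} + v_{9} = v_{3} — sig = ⟨4 | 1⟩
  • {4,6,8,9}:  v_{4} + v_{6} + v_{8} + v_{9} = v_{1} — sig = ⟨4 | 1⟩

Sorted signature multiset PRS(X):
{ ⟨2 | 0⟩,  ⟨2 | 1 1⟩ ×2,  ⟨2 | 1 1 1⟩ ×2,  ⟨2 | 1 2 2⟩,  ⟨3 | 0⟩ ×2,  ⟨3 | 1 1 1⟩ ×2,  ⟨4 | 1⟩ ×2 }


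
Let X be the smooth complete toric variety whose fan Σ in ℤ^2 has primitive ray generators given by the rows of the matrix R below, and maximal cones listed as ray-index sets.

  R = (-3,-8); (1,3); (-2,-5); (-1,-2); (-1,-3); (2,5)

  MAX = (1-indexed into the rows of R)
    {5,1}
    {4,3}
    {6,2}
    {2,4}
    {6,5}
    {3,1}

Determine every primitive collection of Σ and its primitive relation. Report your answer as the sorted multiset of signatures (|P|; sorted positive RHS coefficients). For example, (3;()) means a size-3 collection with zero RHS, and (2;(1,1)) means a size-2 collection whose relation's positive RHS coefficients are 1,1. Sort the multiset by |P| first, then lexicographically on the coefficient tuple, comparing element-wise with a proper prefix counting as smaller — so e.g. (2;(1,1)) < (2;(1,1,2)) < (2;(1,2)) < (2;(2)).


Σ has 9 primitive collections:

  P={2,5}:  v_{2} + v_{5} = 0  ⟹  sig = (2;())
  P={3,6}:  v_{3} + v_{6} = 0  ⟹  sig = (2;())
  P={1,2}:  v_{1} + v_{2} = v_{3}  ⟹  sig = (2;(1))
  P={1,6}:  v_{1} + v_{6} = v_{5}  ⟹  sig = (2;(1))
  P={2,3}:  v_{2} + v_{3} = v_{4}  ⟹  sig = (2;(1))
  P={3,5}:  v_{3} + v_{5} = v_{1}  ⟹  sig = (2;(1))
  P={4,5}:  v_{4} + v_{5} = v_{3}  ⟹  sig = (2;(1))
  P={4,6}:  v_{4} + v_{6} = v_{2}  ⟹  sig = (2;(1))
  P={1,4}:  v_{1} + v_{4} = 2·v_{3}  ⟹  sig = (2;(2))

so the primitive-relation signature multiset is
{ (2;()) ×2,  (2;(1)) ×6,  (2;(2)) }


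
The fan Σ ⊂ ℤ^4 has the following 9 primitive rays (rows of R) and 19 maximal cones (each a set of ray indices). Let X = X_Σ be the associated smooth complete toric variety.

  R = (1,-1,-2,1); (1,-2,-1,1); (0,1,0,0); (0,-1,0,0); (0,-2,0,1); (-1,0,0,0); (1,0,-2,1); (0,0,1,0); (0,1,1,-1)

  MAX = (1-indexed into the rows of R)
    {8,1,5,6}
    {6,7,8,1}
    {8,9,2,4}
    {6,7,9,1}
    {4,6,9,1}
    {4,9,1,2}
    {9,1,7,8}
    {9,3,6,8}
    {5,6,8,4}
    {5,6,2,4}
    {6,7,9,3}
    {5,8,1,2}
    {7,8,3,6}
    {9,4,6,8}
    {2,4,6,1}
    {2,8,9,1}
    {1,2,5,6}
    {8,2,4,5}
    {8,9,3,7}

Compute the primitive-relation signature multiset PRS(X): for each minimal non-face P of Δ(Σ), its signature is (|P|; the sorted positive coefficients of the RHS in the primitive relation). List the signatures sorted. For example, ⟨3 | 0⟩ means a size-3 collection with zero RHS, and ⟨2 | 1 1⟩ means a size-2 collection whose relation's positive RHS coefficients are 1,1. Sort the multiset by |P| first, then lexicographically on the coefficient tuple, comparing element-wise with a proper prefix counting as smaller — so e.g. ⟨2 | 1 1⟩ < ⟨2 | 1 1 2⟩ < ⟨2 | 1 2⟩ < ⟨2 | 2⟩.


Primitive collections (14):

  • {3,4}:  v_{3} + v_{4} = 0  ⇒ sig = ⟨2 | 0⟩
  • {1,3}:  v_{1} + v_{3} = v_{7}  ⇒ sig = ⟨2 | 1⟩
  • {4,7}:  v_{4} + v_{7} = v_{1}  ⇒ sig = ⟨2 | 1⟩
  • {2,3}:  v_{2} + v_{3} = v_{1} + v_{8}  ⇒ sig = ⟨2 | 1 1⟩
  • {5,9}:  v_{5} + v_{9} = v_{4} + v_{8}  ⇒ sig = ⟨2 | 1 1⟩
  • {3,5}:  v_{3} + v_{5} = v_{1} + v_{6} + 2·v_{8}  ⇒ sig = ⟨2 | 1 1 2⟩
  • {2,7}:  v_{2} + v_{7} = 2·v_{1} + v_{8}  ⇒ sig = ⟨2 | 1 2⟩
  • {5,7}:  v_{5} + v_{7} = 2·v_{1} + v_{6} + 2·v_{8}  ⇒ sig = ⟨2 | 1 2 2⟩
  • {1,4,8}:  v_{1} + v_{4} + v_{8} = v_{2}  ⇒ sig = ⟨3 | 1⟩
  • {2,6,8}:  v_{2} + v_{6} + v_{8} = v_{5}  ⇒ sig = ⟨3 | 1⟩
  • {2,6,9}:  v_{2} + v_{6} + v_{9} = v_{4}  ⇒ sig = ⟨3 | 1⟩
  • {1,4,5}:  v_{1} + v_{4} + v_{5} = 2·v_{2} + v_{6}  ⇒ sig = ⟨3 | 1 2⟩
  • {1,6,8,9}:  v_{1} + v_{6} + v_{8} + v_{9} = 0  ⇒ sig = ⟨4 | 0⟩
  • {6,7,8,9}:  v_{6} + v_{7} + v_{8} + v_{9} = v_{3}  ⇒ sig = ⟨4 | 1⟩

Sorted signature multiset PRS(X):
[⟨2 | 0⟩, ⟨2 | 1⟩, ⟨2 | 1⟩, ⟨2 | 1 1⟩, ⟨2 | 1 1⟩, ⟨2 | 1 1 2⟩, ⟨2 | 1 2⟩, ⟨2 | 1 2 2⟩, ⟨3 | 1⟩, ⟨3 | 1⟩, ⟨3 | 1⟩, ⟨3 | 1 2⟩, ⟨4 | 0⟩, ⟨4 | 1⟩]


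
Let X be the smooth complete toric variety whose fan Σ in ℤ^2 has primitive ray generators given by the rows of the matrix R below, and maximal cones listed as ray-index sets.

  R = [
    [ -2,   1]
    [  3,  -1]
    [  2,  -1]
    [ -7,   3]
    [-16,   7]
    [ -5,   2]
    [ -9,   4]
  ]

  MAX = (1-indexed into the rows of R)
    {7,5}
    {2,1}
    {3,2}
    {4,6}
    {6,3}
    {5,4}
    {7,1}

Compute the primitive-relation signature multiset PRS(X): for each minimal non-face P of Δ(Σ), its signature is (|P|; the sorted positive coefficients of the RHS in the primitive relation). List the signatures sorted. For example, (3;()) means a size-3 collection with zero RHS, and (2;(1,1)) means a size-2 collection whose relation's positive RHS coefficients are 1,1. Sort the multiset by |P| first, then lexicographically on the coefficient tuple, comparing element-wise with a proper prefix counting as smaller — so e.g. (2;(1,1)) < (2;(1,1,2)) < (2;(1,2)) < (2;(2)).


The 14 primitive collections of Σ (r=7, n=2):

  {1,3}:  v_{1} + v_{3} = 0 — sig = (2;())
  {1,4}:  v_{1} + v_{4} = v_{7} — sig = (2;(1))
  {1,6}:  v_{1} + v_{6} = v_{4} — sig = (2;(1))
  {2,6}:  v_{2} + v_{6} = v_{1} — sig = (2;(1))
  {3,4}:  v_{3} + v_{4} = v_{6} — sig = (2;(1))
  {3,7}:  v_{3} + v_{7} = v_{4} — sig = (2;(1))
  {4,7}:  v_{4} + v_{7} = v_{5} — sig = (2;(1))
  {2,5}:  v_{2} + v_{5} = 2·v_{1} + v_{7} — sig = (2;(1,2))
  {1,5}:  v_{1} + v_{5} = 2·v_{7} — sig = (2;(2))
  {2,4}:  v_{2} + v_{4} = 2·v_{1} — sig = (2;(2))
  {3,5}:  v_{3} + v_{5} = 2·v_{4} — sig = (2;(2))
  {6,7}:  v_{6} + v_{7} = 2·v_{4} — sig = (2;(2))
  {2,7}:  v_{2} + v_{7} = 3·v_{1} — sig = (2;(3))
  {5,6}:  v_{5} + v_{6} = 3·v_{4} — sig = (2;(3))

Hence PRS(X_Σ) =
{ (2;()),  (2;(1)) ×6,  (2;(1,2)),  (2;(2)) ×4,  (2;(3)) ×2 }


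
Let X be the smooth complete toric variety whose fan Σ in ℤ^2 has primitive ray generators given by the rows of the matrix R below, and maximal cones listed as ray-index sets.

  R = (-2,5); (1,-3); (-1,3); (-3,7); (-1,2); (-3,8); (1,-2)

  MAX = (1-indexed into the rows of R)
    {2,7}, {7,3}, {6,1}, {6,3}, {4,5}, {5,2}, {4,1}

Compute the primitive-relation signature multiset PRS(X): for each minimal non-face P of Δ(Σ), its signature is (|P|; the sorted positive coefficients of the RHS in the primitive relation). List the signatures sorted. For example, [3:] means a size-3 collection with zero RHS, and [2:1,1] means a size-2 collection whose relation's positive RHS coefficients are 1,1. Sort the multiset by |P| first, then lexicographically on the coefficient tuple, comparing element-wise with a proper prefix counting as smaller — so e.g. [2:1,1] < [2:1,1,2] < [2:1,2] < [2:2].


Δ(Σ) — 7 vertices, 14 min non-faces:

  P = {2,3}:  v_{2} + v_{3} = 0  ⟹  sig = [2:]
  P = {5,7}:  v_{5} + v_{7} = 0  ⟹  sig = [2:]
  P = {1,2}:  v_{1} + v_{2} = v_{5}  ⟹  sig = [2:1]
  P = {1,3}:  v_{1} + v_{3} = v_{6}  ⟹  sig = [2:1]
  P = {1,5}:  v_{1} + v_{5} = v_{4}  ⟹  sig = [2:1]
  P = {1,7}:  v_{1} + v_{7} = v_{3}  ⟹  sig = [2:1]
  P = {2,6}:  v_{2} + v_{6} = v_{1}  ⟹  sig = [2:1]
  P = {3,5}:  v_{3} + v_{5} = v_{1}  ⟹  sig = [2:1]
  P = {4,7}:  v_{4} + v_{7} = v_{1}  ⟹  sig = [2:1]
  P = {2,4}:  v_{2} + v_{4} = 2·v_{5}  ⟹  sig = [2:2]
  P = {3,4}:  v_{3} + v_{4} = 2·v_{1}  ⟹  sig = [2:2]
  P = {5,6}:  v_{5} + v_{6} = 2·v_{1}  ⟹  sig = [2:2]
  P = {6,7}:  v_{6} + v_{7} = 2·v_{3}  ⟹  sig = [2:2]
  P = {4,6}:  v_{4} + v_{6} = 3·v_{1}  ⟹  sig = [2:3]

Sorted signature multiset PRS(X):
    |P|=2: 14 collections, coeffs (), (), (1), (1), (1), (1), (1), (1), (1), (2), (2), (2), (2), (3)


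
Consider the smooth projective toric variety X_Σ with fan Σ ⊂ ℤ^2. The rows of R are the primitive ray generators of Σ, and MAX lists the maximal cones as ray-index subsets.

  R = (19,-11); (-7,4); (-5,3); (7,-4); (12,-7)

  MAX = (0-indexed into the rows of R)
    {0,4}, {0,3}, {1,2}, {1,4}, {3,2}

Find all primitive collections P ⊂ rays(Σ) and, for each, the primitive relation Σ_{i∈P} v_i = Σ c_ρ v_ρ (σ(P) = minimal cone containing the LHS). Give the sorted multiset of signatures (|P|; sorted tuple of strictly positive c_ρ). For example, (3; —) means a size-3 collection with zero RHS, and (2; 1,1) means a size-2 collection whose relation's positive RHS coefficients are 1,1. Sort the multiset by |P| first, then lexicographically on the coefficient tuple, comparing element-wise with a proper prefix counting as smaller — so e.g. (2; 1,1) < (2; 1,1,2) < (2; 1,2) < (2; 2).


The 5 primitive collections of Σ (r=5, n=2):

  {1,3}:  v_{1} + v_{3} = 0  →  sig = (2; —)
  {0,1}:  v_{0} + v_{1} = v_{4}  →  sig = (2; 1)
  {2,4}:  v_{2} + v_{4} = v_{3}  →  sig = (2; 1)
  {3,4}:  v_{3} + v_{4} = v_{0}  →  sig = (2; 1)
  {0,2}:  v_{0} + v_{2} = 2·v_{3}  →  sig = (2; 2)

so the primitive-relation signature multiset is
    |P|=2: 5 collections, coeffs (), (1), (1), (1), (2)


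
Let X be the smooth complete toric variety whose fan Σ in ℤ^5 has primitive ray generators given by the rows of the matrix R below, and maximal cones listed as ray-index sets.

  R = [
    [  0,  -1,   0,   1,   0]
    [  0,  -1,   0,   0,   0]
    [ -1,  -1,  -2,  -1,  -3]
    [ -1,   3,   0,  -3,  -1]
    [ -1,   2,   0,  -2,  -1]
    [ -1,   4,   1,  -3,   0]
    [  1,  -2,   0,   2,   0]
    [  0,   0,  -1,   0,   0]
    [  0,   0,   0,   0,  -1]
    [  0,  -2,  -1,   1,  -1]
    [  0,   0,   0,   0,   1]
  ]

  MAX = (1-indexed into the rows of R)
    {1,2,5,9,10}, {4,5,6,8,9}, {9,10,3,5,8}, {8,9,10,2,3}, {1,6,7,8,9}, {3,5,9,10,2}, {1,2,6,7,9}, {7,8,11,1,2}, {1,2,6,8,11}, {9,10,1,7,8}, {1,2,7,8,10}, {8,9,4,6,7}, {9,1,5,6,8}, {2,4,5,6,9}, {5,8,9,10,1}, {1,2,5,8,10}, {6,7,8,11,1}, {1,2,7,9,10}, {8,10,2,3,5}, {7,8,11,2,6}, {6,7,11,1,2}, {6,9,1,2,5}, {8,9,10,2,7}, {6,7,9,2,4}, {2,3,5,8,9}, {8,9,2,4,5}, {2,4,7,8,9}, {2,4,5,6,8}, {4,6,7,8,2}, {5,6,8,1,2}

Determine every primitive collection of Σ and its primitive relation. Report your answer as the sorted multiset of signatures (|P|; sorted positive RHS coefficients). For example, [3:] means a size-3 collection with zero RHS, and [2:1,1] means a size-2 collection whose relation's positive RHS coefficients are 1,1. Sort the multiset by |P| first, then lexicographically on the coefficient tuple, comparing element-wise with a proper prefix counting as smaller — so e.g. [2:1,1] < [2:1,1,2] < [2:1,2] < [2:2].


Primitive collections (17):

  P = {9,11}:  v_{9} + v_{11} = 0  ⟹  sig = [2:]
  P = {1,4}:  v_{1} + v_{4} = v_{5}  ⟹  sig = [2:1]
  P = {5,7}:  v_{5} + v_{7} = v_{9}  ⟹  sig = [2:1]
  P = {6,10}:  v_{6} + v_{10} = v_{5}  ⟹  sig = [2:1]
  P = {4,11}:  v_{4} + v_{11} = v_{2} + v_{6} + v_{8}  ⟹  sig = [2:1,1,1]
  P = {10,11}:  v_{10} + v_{11} = v_{1} + v_{2} + v_{8}  ⟹  sig = [2:1,1,1]
  P = {3,11}:  v_{3} + v_{11} = v_{2} + v_{5} + v_{8} + v_{10}  ⟹  sig = [2:1,1,1,1]
  P = {4,10}:  v_{4} + v_{10} = v_{2} + v_{5} + v_{8} + v_{9}  ⟹  sig = [2:1,1,1,1]
  P = {5,11}:  v_{5} + v_{11} = v_{1} + v_{2} + v_{6} + v_{8}  ⟹  sig = [2:1,1,1,1]
  P = {3,6}:  v_{3} + v_{6} = v_{2} + 2·v_{5} + v_{8} + v_{9}  ⟹  sig = [2:1,1,1,2]
  P = {3,7}:  v_{3} + v_{7} = v_{2} + v_{8} + 2·v_{9} + v_{10}  ⟹  sig = [2:1,1,1,2]
  P = {1,3}:  v_{1} + v_{3} = v_{5} + 2·v_{10}  ⟹  sig = [2:1,2]
  P = {3,4}:  v_{3} + v_{4} = 2·v_{2} + 2·v_{5} + 2·v_{8} + 2·v_{9}  ⟹  sig = [2:2,2,2,2]
  P = {1,2,8,9}:  v_{1} + v_{2} + v_{8} + v_{9} = v_{10}  ⟹  sig = [4:1]
  P = {2,6,8,9}:  v_{2} + v_{6} + v_{8} + v_{9} = v_{4}  ⟹  sig = [4:1]
  P = {1,2,6,7,8}:  v_{1} + v_{2} + v_{6} + v_{7} + v_{8} = 0  ⟹  sig = [5:]
  P = {2,5,8,9,10}:  v_{2} + v_{5} + v_{8} + v_{9} + v_{10} = v_{3}  ⟹  sig = [5:1]

Hence PRS(X_Σ) =
{ [2:],  [2:1] ×3,  [2:1,1,1] ×2,  [2:1,1,1,1] ×3,  [2:1,1,1,2] ×2,  [2:1,2],  [2:2,2,2,2],  [4:1] ×2,  [5:],  [5:1] }


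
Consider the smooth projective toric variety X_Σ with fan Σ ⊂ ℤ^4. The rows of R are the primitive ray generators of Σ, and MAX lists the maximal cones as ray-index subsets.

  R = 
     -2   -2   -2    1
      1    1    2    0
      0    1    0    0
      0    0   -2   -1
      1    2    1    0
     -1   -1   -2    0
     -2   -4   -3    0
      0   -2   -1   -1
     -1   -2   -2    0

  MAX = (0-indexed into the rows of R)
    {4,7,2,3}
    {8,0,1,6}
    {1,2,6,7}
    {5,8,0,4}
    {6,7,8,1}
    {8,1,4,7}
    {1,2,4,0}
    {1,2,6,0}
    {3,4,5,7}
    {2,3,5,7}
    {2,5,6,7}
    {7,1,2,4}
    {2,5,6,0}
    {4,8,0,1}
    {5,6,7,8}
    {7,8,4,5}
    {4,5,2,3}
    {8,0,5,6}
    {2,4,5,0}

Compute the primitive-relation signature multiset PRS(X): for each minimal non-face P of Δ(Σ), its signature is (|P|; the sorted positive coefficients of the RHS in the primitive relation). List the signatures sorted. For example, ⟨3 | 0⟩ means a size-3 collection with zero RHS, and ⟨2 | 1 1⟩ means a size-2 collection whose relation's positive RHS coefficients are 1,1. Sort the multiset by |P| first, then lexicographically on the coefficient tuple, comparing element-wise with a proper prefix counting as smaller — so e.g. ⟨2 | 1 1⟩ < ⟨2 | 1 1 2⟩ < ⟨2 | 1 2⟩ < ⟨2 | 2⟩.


|primitive collections| = 9. Relations:

  P={1,5}:  v_{1} + v_{5} = 0 ; sig = ⟨2 | 0⟩
  P={0,7}:  v_{0} + v_{7} = v_{6} ; sig = ⟨2 | 1⟩
  P={2,8}:  v_{2} + v_{8} = v_{5} ; sig = ⟨2 | 1⟩
  P={4,6}:  v_{4} + v_{6} = v_{8} ; sig = ⟨2 | 1⟩
  P={1,3}:  v_{1} + v_{3} = v_{2} + v_{4} + v_{7} ; sig = ⟨2 | 1 1 1⟩
  P={3,8}:  v_{3} + v_{8} = v_{4} + 2·v_{5} + v_{7} ; sig = ⟨2 | 1 1 2⟩
  P={3,6}:  v_{3} + v_{6} = 2·v_{5} + v_{7} ; sig = ⟨2 | 1 2⟩
  P={0,3}:  v_{0} + v_{3} = 2·v_{5} ; sig = ⟨2 | 2⟩
  P={2,4,5,7}:  v_{2} + v_{4} + v_{5} + v_{7} = v_{3} ; sig = ⟨4 | 1⟩

Hence PRS(X_Σ) =
    |P|=2: 8 collections, coeffs (), (1), (1), (1), (1,1,1), (1,1,2), (1,2), (2)
    |P|=4: 1 collection, coeffs (1)


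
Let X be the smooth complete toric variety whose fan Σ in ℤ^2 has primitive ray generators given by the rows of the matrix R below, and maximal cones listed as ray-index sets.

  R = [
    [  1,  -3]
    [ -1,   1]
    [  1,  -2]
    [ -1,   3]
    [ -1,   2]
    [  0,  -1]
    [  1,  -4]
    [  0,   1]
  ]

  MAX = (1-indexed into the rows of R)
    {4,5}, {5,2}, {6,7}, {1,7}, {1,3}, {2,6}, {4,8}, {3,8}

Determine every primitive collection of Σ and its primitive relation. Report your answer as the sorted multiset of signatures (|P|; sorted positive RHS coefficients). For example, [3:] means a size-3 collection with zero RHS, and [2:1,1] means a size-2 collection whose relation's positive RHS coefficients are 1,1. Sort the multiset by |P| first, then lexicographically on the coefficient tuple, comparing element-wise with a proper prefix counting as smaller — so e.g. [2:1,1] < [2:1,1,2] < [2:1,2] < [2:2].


20 collections generate NE(X_Σ); each relation:

  {1,4}:  v_{1} + v_{4} = 0  ⇒ sig = [2:]
  {3,5}:  v_{3} + v_{5} = 0  ⇒ sig = [2:]
  {6,8}:  v_{6} + v_{8} = 0  ⇒ sig = [2:]
  {1,5}:  v_{1} + v_{5} = v_{6}  ⇒ sig = [2:1]
  {1,6}:  v_{1} + v_{6} = v_{7}  ⇒ sig = [2:1]
  {1,8}:  v_{1} + v_{8} = v_{3}  ⇒ sig = [2:1]
  {2,3}:  v_{2} + v_{3} = v_{6}  ⇒ sig = [2:1]
  {2,8}:  v_{2} + v_{8} = v_{5}  ⇒ sig = [2:1]
  {3,4}:  v_{3} + v_{4} = v_{8}  ⇒ sig = [2:1]
  {3,6}:  v_{3} + v_{6} = v_{1}  ⇒ sig = [2:1]
  {4,6}:  v_{4} + v_{6} = v_{5}  ⇒ sig = [2:1]
  {4,7}:  v_{4} + v_{7} = v_{6}  ⇒ sig = [2:1]
  {5,6}:  v_{5} + v_{6} = v_{2}  ⇒ sig = [2:1]
  {5,8}:  v_{5} + v_{8} = v_{4}  ⇒ sig = [2:1]
  {7,8}:  v_{7} + v_{8} = v_{1}  ⇒ sig = [2:1]
  {1,2}:  v_{1} + v_{2} = 2·v_{6}  ⇒ sig = [2:2]
  {2,4}:  v_{2} + v_{4} = 2·v_{5}  ⇒ sig = [2:2]
  {3,7}:  v_{3} + v_{7} = 2·v_{1}  ⇒ sig = [2:2]
  {5,7}:  v_{5} + v_{7} = 2·v_{6}  ⇒ sig = [2:2]
  {2,7}:  v_{2} + v_{7} = 3·v_{6}  ⇒ sig = [2:3]

Hence PRS(X_Σ) =
    [2:]
    [2:]
    [2:]
    [2:1]
    [2:1]
    [2:1]
    [2:1]
    [2:1]
    [2:1]
    [2:1]
    [2:1]
    [2:1]
    [2:1]
    [2:1]
    [2:1]
    [2:2]
    [2:2]
    [2:2]
    [2:2]
    [2:3]


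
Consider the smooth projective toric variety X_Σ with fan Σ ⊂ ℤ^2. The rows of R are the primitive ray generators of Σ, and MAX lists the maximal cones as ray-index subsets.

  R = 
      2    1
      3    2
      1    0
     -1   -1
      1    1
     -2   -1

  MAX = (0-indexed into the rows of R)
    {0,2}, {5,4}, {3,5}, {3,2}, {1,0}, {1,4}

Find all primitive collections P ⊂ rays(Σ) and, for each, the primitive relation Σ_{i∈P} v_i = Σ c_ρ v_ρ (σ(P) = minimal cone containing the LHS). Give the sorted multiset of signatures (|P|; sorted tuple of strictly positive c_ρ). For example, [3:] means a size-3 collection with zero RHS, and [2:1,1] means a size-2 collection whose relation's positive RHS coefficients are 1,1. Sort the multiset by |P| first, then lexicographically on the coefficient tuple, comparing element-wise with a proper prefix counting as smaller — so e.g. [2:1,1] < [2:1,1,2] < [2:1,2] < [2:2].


Σ has 9 primitive collections:

  P = {0,5}:  v_{0} + v_{5} = 0 — sig = [2:]
  P = {3,4}:  v_{3} + v_{4} = 0 — sig = [2:]
  P = {0,3}:  v_{0} + v_{3} = v_{2} — sig = [2:1]
  P = {0,4}:  v_{0} + v_{4} = v_{1} — sig = [2:1]
  P = {1,3}:  v_{1} + v_{3} = v_{0} — sig = [2:1]
  P = {1,5}:  v_{1} + v_{5} = v_{4} — sig = [2:1]
  P = {2,4}:  v_{2} + v_{4} = v_{0} — sig = [2:1]
  P = {2,5}:  v_{2} + v_{5} = v_{3} — sig = [2:1]
  P = {1,2}:  v_{1} + v_{2} = 2·v_{0} — sig = [2:2]

Hence PRS(X_Σ) =
[[2:], [2:], [2:1], [2:1], [2:1], [2:1], [2:1], [2:1], [2:2]]


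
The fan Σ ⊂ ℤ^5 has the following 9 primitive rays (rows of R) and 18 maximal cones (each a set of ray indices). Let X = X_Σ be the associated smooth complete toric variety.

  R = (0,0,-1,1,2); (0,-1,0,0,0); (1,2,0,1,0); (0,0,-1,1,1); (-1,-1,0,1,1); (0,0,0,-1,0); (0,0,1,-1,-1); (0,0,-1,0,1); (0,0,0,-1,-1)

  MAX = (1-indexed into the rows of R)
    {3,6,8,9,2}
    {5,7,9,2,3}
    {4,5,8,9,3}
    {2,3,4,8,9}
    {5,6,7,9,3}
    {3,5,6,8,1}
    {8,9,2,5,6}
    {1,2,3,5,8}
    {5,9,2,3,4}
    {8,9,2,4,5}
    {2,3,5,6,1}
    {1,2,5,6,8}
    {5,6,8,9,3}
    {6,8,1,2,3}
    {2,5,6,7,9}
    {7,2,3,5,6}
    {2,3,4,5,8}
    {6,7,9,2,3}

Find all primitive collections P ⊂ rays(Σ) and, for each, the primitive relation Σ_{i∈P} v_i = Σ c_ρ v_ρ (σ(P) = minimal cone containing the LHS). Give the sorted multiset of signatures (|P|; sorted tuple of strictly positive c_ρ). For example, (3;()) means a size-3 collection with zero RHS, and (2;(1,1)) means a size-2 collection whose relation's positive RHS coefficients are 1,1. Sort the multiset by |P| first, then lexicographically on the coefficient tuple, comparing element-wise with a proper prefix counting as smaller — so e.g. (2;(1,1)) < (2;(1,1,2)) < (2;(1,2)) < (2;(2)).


Minimal non-faces — 9 found among 9 rays, 18 max cones:

  {4,7}:  v_{4} + v_{7} = 0  ⟹  sig = (2;())
  {1,9}:  v_{1} + v_{9} = v_{8}  ⟹  sig = (2;(1))
  {4,6}:  v_{4} + v_{6} = v_{8}  ⟹  sig = (2;(1))
  {7,8}:  v_{7} + v_{8} = v_{6}  ⟹  sig = (2;(1))
  {1,4}:  v_{1} + v_{4} = v_{2} + v_{3} + v_{5} + 2·v_{8}  ⟹  sig = (2;(1,1,1,2))
  {1,7}:  v_{1} + v_{7} = v_{2} + v_{3} + v_{5} + 2·v_{6}  ⟹  sig = (2;(1,1,1,2))
  {2,3,5,6,9}:  v_{2} + v_{3} + v_{5} + v_{6} + v_{9} = 0  ⟹  sig = (5;())
  {2,3,5,6,8}:  v_{2} + v_{3} + v_{5} + v_{6} + v_{8} = v_{1}  ⟹  sig = (5;(1))
  {2,3,5,8,9}:  v_{2} + v_{3} + v_{5} + v_{8} + v_{9} = v_{4}  ⟹  sig = (5;(1))

so the primitive-relation signature multiset is
[(2;()), (2;(1)), (2;(1)), (2;(1)), (2;(1,1,1,2)), (2;(1,1,1,2)), (5;()), (5;(1)), (5;(1))]


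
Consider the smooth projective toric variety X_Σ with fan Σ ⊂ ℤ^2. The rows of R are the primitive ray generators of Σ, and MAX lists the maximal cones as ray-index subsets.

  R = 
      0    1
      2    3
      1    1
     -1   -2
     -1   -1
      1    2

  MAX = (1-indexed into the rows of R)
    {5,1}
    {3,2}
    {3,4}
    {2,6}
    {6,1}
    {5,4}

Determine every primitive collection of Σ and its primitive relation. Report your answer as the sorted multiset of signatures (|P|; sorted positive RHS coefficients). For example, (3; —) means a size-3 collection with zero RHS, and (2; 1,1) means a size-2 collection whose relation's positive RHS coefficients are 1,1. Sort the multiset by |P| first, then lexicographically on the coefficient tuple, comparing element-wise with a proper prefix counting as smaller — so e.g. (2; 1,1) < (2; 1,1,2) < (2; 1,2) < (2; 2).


9 collections generate NE(X_Σ); each relation:

  • {3,5}:  v_{3} + v_{5} = 0  →  sig = (2; —)
  • {4,6}:  v_{4} + v_{6} = 0  →  sig = (2; —)
  • {1,3}:  v_{1} + v_{3} = v_{6}  →  sig = (2; 1)
  • {1,4}:  v_{1} + v_{4} = v_{5}  →  sig = (2; 1)
  • {2,4}:  v_{2} + v_{4} = v_{3}  →  sig = (2; 1)
  • {2,5}:  v_{2} + v_{5} = v_{6}  →  sig = (2; 1)
  • {3,6}:  v_{3} + v_{6} = v_{2}  →  sig = (2; 1)
  • {5,6}:  v_{5} + v_{6} = v_{1}  →  sig = (2; 1)
  • {1,2}:  v_{1} + v_{2} = 2·v_{6}  →  sig = (2; 2)

Signatures (|P|; sorted positive RHS coefficients), sorted:
{ (2; —) ×2,  (2; 1) ×6,  (2; 2) }
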